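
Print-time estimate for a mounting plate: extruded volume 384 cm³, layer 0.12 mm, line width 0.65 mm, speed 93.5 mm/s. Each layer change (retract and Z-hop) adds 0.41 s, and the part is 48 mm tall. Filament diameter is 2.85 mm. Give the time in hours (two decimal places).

Extrusion cross-section = 0.12 × 0.65 = 0.078 mm².
Total extruded path = 384000/0.078 = 4923076.9 mm.
Extrusion time = 4923076.9 / 93.5 = 52653.2 s.
Layer count = ceil(48 / 0.12) = 400.
Non-print overhead = 400 × 0.41, so 164 s.
Total = 52653.2 + 164 = 52817.2 s = 14.67 hours.

14.67 hours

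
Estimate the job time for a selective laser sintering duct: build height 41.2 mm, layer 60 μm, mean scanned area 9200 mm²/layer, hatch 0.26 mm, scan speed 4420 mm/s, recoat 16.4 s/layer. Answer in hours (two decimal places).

Layer count = ceil(41.2 / 0.06) = 687.
Scan path per layer = 9200 / 0.26 = 35384.6 mm.
Scan time per layer = 35384.6 / 4420, so 8.0056 s.
Time per layer: 8.0056 + 16.4 → 24.4056 s.
687 layers × 24.4056 s/layer = 16766.6472 s, i.e. 4.66 hours.

4.66 hours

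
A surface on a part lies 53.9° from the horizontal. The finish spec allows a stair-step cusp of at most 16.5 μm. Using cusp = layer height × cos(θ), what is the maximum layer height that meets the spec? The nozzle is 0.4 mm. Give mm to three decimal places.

t = h_c / cos θ = 0.0165 / 0.5892 = 0.028 mm.

0.028 mm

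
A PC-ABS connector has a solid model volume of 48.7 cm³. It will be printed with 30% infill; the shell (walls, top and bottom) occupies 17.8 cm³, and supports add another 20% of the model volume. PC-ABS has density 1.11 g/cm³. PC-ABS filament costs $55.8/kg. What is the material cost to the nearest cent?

$2.28

Infill region: 48.7 − 17.8 → 30.9 cm³.
Deposited infill = 0.30 × 30.9, so 9.27 cm³.
Support = 0.20 × 48.7 = 9.74 cm³.
Total printed volume: 17.8 + 9.27 + 9.74 → 36.81 cm³.
Mass = 36.81 × 1.11 = 40.8591 g.
At $55.8/kg: 40.8591/1000 × 55.8 = $2.28.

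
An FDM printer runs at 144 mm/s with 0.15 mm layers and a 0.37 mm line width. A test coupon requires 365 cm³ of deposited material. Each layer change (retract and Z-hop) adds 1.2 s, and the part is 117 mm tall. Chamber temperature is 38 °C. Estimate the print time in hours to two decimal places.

12.95 hours

Extrusion cross-section = 0.15 × 0.37, so 0.0555 mm².
Total extruded path = 365000/0.0555 = 6576576.6 mm.
Print-move time = 6576576.6 / 144 = 45670.7 s.
Number of layers: 117 / 0.15 → 780 (rounded up).
Z-hop total: 780 × 1.2 → 936 s.
Altogether 45670.7 + 936 = 46606.7 s, i.e. 12.95 hours.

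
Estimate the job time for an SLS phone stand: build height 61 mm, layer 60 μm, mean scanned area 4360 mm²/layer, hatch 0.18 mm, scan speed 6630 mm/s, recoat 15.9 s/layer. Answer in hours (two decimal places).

5.52 hours

Layers = ⌈61/0.06⌉ = 1017.
Scan path per layer = 4360 / 0.18, so 24222.2 mm.
Per-layer scan time = 24222.2 / 6630, so 3.6534 s.
Layer cycle = 3.6534 + 15.9, so 19.5534 s.
1017 layers × 19.5534 s/layer = 19885.8078 s, i.e. 5.52 hours.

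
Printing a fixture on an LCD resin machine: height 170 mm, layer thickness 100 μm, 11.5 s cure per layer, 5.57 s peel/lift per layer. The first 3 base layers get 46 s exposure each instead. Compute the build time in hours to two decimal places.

8.09 hours

Number of layers: 170 / 0.1 → 1700 (rounded up).
Base layers = 3 × (46 + 5.57) = 154.71 s.
Normal layers = 1697 × (11.5 + 5.57) = 28967.79 s.
Sum: 154.71 + 28967.79 = 29122.5 s → 8.09 hours.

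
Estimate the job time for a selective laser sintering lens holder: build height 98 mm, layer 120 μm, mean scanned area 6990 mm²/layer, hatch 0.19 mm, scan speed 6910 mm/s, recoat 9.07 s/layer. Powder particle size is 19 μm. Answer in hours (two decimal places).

3.27 hours

Layers = ⌈98/0.12⌉ = 817.
Per-layer scan distance = 6990 / 0.19 = 36789.5 mm.
Laser time per layer: 36789.5 / 6910 → 5.3241 s.
Time per layer = 5.3241 + 9.07, so 14.3941 s.
Total: 817 × 14.3941 s = 11759.9797 s → 3.27 hours.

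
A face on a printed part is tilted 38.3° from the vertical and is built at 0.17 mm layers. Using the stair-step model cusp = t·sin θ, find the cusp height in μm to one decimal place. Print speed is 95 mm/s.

105.4 μm

sin(38.3°) = 0.6198, so cusp = 0.17 × 0.6198 = 0.105366 mm → 105.4 μm.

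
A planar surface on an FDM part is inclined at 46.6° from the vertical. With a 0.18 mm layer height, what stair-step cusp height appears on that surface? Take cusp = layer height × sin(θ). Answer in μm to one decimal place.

130.8 μm

h_c = t·sin θ = 0.18 × 0.7266 = 0.130788 mm (130.8 μm).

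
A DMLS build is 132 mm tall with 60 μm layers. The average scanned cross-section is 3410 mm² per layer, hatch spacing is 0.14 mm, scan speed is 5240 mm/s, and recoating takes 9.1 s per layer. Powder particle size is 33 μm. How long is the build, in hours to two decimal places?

8.40 hours

Layers = ⌈132/0.06⌉ = 2200.
Per-layer scan distance: 3410 / 0.14 → 24357.1 mm.
Laser time per layer = 24357.1 / 5240 = 4.6483 s.
Per-layer time: 4.6483 + 9.1 → 13.7483 s.
2200 layers × 13.7483 s/layer = 30246.26 s, i.e. 8.40 hours.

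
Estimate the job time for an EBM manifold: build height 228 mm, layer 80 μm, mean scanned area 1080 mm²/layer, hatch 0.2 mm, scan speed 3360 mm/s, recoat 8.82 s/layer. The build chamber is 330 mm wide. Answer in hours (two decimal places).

Number of layers: 228 / 0.08 → 2850 (rounded up).
Hatch length per layer: 1080 / 0.2 → 5400 mm.
Per-layer scan time = 5400 / 3360 = 1.6071 s.
Time per layer: 1.6071 + 8.82 → 10.4271 s.
Total: 2850 × 10.4271 s = 29717.235 s → 8.25 hours.

8.25 hours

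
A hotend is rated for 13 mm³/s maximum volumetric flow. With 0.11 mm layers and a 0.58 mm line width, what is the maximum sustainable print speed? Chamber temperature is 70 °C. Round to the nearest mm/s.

Bead cross-section = 0.11 × 0.58, so 0.0638 mm².
v_max = Q/A = 13/0.0638 = 203.76 mm/s → 204 mm/s.

204 mm/s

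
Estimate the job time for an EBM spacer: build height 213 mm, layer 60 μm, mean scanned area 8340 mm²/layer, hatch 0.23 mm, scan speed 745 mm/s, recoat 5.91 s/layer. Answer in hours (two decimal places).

53.82 hours

Layer count = ceil(213 / 0.06) = 3550.
Scan path per layer = 8340 / 0.23 = 36260.9 mm.
Per-layer scan time: 36260.9 / 745 → 48.6723 s.
Layer cycle: 48.6723 + 5.91 → 54.5823 s.
Total: 3550 × 54.5823 s = 193767.165 s → 53.82 hours.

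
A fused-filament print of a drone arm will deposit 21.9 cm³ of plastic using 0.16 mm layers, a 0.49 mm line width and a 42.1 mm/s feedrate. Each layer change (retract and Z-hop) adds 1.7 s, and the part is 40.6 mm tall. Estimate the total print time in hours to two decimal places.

Extrusion cross-section = 0.16 × 0.49, so 0.0784 mm².
Total extruded path = 21900/0.0784 = 279336.7 mm.
Print-move time = 279336.7 / 42.1 = 6635.1 s.
Number of layers: 40.6 / 0.16 → 254 (rounded up).
Z-hop total = 254 × 1.7 = 431.8 s.
Total = 6635.1 + 431.8 = 7066.9 s = 1.96 hours.

1.96 hours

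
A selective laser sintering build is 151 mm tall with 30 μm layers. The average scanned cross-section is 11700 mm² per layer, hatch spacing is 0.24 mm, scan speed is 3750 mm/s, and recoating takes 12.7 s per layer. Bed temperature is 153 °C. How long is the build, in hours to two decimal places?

35.94 hours

Layer count = ceil(151 / 0.03) = 5034.
Hatch length per layer = 11700 / 0.24, so 48750 mm.
Per-layer scan time = 48750 / 3750 = 13 s.
Layer cycle = 13 + 12.7, so 25.7 s.
5034 layers × 25.7 s/layer = 129373.8 s, i.e. 35.94 hours.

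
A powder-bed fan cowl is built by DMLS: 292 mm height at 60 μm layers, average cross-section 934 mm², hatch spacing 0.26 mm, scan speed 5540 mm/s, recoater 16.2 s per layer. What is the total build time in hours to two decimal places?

22.78 hours

Layer count = ceil(292 / 0.06) = 4867.
Per-layer scan distance = 934 / 0.26 = 3592.3 mm.
Scan time per layer = 3592.3 / 5540, so 0.6484 s.
Time per layer: 0.6484 + 16.2 → 16.8484 s.
Total: 4867 × 16.8484 s = 82001.1628 s → 22.78 hours.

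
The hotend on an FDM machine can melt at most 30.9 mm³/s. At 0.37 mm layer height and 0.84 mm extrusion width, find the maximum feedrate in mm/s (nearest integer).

Extrusion cross-section: 0.37 × 0.84 → 0.3108 mm².
Max speed = 30.9 / 0.3108 = 99.42 ≈ 99 mm/s.

99 mm/s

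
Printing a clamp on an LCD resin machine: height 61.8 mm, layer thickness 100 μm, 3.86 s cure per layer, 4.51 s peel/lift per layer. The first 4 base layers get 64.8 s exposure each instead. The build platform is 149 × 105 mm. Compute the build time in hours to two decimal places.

1.50 hours

Number of layers: 61.8 / 0.1 → 618 (rounded up).
Bottom layers = 4 × (64.8 + 4.51), so 277.24 s.
Normal layers: 614 × (3.86 + 4.51) → 5139.18 s.
Total = 277.24 + 5139.18 = 5416.42 s = 1.50 hours.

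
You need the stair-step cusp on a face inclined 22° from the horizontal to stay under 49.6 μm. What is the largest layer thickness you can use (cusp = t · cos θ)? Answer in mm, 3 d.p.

Layer height = cusp / cos(22°) = 0.0496 / 0.9272 = 0.053 mm.

0.053 mm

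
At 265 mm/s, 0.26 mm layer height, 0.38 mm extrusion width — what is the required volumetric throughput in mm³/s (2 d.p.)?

26.18

A = 0.26 × 0.38, so 0.0988 mm².
Volumetric flow = 265 × 0.0988 = 26.18 mm³/s.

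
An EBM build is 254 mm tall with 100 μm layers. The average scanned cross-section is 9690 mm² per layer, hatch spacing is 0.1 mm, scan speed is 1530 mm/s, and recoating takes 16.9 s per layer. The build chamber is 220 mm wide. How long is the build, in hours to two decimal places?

Layers = ⌈254/0.1⌉ = 2540.
Per-layer scan distance = 9690 / 0.1, so 96900 mm.
Per-layer scan time: 96900 / 1530 → 63.3333 s.
Layer cycle = 63.3333 + 16.9, so 80.2333 s.
2540 layers × 80.2333 s/layer = 203792.582 s, i.e. 56.61 hours.

56.61 hours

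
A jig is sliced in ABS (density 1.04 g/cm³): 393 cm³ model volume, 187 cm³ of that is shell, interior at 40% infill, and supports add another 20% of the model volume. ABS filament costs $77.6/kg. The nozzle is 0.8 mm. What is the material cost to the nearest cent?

Interior volume = 393 − 187 = 206 cm³.
Infill deposited = 0.40 × 206, so 82.4 cm³.
Support = 0.20 × 393, so 78.6 cm³.
Deposited volume = 187 + 82.4 + 78.6 = 348 cm³.
Mass: 348 × 1.04 → 361.92 g.
At $77.6/kg: 361.92/1000 × 77.6 = $28.08.

$28.08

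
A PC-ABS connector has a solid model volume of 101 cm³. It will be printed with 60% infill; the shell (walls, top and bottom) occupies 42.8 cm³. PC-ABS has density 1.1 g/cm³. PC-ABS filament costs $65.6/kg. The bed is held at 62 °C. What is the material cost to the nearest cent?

$5.61

Interior volume = 101 − 42.8 = 58.2 cm³.
Infill volume = 0.60 × 58.2, so 34.92 cm³.
Deposited volume = 42.8 + 34.92, so 77.72 cm³.
Mass = 77.72 × 1.1, so 85.492 g.
Cost = 85.492 g / 1000 × $65.6/kg = $5.61.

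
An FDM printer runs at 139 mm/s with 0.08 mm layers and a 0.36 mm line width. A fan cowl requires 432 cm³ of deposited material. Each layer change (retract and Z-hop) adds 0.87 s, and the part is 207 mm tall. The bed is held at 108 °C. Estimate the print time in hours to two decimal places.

Extrusion cross-section: 0.08 × 0.36 → 0.0288 mm².
Total extruded path = 432000/0.0288 = 15000000 mm.
Extrusion time = 15000000 / 139 = 107913.7 s.
Number of layers: 207 / 0.08 → 2588 (rounded up).
Layer-change overhead = 2588 × 0.87 = 2251.56 s.
Altogether 107913.7 + 2251.56 = 110165.26 s, i.e. 30.60 hours.

30.60 hours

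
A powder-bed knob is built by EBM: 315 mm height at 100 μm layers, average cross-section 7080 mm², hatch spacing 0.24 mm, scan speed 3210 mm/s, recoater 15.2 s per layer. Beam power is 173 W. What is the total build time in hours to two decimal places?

21.34 hours

Number of layers: 315 / 0.1 → 3150 (rounded up).
Hatch length per layer = 7080 / 0.24 = 29500 mm.
Per-layer scan time: 29500 / 3210 → 9.19 s.
Time per layer = 9.19 + 15.2, so 24.39 s.
3150 layers × 24.39 s/layer = 76828.5 s, i.e. 21.34 hours.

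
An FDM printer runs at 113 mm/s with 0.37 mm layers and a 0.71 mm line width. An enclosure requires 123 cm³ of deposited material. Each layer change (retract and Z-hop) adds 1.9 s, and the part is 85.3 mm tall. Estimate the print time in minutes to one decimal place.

76.4 minutes

Extrusion cross-section = 0.37 × 0.71, so 0.2627 mm².
Path length: 123000 mm³ / 0.2627 mm² → 468214.7 mm.
Extrusion time = 468214.7 / 113 = 4143.5 s.
Layers = ⌈85.3/0.37⌉ = 231.
Z-hop total = 231 × 1.9, so 438.9 s.
Total = 4143.5 + 438.9 = 4582.4 s = 76.4 minutes.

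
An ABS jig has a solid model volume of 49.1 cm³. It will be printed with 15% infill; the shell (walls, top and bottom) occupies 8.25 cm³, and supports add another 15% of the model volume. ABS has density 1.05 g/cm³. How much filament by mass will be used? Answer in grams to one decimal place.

22.8 g

Infill region = 49.1 − 8.25, so 40.85 cm³.
Deposited infill = 0.15 × 40.85, so 6.1275 cm³.
Support: 0.15 × 49.1 → 7.365 cm³.
Total extruded: 8.25 + 6.1275 + 7.365 → 21.7425 cm³.
Mass = 21.7425 × 1.05 = 22.829625 g.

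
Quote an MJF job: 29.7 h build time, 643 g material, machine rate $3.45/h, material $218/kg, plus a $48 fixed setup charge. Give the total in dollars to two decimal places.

$290.64

Machine cost: 3.45 × 29.7 → $102.465.
Material cost = 218 × 643/1000 = $140.174.
Total = 102.465 + 140.174 + 48 = 290.639 ≈ $290.64.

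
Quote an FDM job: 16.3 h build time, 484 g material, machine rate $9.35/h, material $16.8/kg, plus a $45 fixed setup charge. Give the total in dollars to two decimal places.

Machine cost: 9.35 × 16.3 → $152.405.
Material charge = 16.8 × 484/1000 = $8.1312.
Total = 152.405 + 8.1312 + 45 = 205.5362 ≈ $205.54.

$205.54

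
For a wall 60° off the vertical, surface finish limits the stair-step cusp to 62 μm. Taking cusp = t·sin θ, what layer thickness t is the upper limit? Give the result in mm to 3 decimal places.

0.072 mm

sin(60°) = 0.8660; t_max = 0.062/0.8660 = 0.072 mm.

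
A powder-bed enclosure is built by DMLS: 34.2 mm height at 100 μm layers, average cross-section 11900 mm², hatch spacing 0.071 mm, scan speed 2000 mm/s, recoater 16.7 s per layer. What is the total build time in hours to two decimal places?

Number of layers: 34.2 / 0.1 → 342 (rounded up).
Hatch length per layer: 11900 / 0.071 → 167605.6 mm.
Laser time per layer = 167605.6 / 2000 = 83.8028 s.
Per-layer time = 83.8028 + 16.7, so 100.5028 s.
Build time = 342 × 100.5028 = 34371.9576 s = 9.55 hours.

9.55 hours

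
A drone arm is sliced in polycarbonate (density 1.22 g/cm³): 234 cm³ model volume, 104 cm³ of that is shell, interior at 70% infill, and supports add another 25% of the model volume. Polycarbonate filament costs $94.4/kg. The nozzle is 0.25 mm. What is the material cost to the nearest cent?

Volume inside the shell = 234 − 104, so 130 cm³.
Deposited infill = 0.70 × 130 = 91 cm³.
Support = 0.25 × 234, so 58.5 cm³.
Total printed volume = 104 + 91 + 58.5, so 253.5 cm³.
Mass = 253.5 × 1.22, so 309.27 g.
Cost = 309.27 g / 1000 × $94.4/kg = $29.20.

$29.20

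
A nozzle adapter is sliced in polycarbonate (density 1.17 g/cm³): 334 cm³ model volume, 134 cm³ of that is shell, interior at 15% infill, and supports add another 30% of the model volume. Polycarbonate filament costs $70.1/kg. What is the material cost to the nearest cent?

$21.67

Interior volume = 334 − 134 = 200 cm³.
Deposited infill: 0.15 × 200 → 30 cm³.
Support = 0.30 × 334, so 100.2 cm³.
Total extruded: 134 + 30 + 100.2 → 264.2 cm³.
Mass = 264.2 × 1.17 = 309.114 g.
At $70.1/kg: 309.114/1000 × 70.1 = $21.67.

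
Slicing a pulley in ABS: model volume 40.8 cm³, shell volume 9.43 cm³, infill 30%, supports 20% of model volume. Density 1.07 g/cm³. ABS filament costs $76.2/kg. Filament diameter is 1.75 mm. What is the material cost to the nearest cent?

$2.20

Infill region = 40.8 − 9.43 = 31.37 cm³.
Infill deposited: 0.30 × 31.37 → 9.411 cm³.
Support = 0.20 × 40.8, so 8.16 cm³.
Deposited volume: 9.43 + 9.411 + 8.16 → 27.001 cm³.
Mass: 27.001 × 1.07 → 28.89107 g.
Cost = 28.89107 g / 1000 × $76.2/kg = $2.20.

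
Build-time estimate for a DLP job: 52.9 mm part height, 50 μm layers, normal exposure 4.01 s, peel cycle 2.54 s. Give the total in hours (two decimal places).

1.92 hours

Layer count = ceil(52.9 / 0.05) = 1058.
Cycle time = 4.01 + 2.54 = 6.55 s.
Build time: 1058 × 6.55 s = 6929.9 s, i.e. 1.92 hours.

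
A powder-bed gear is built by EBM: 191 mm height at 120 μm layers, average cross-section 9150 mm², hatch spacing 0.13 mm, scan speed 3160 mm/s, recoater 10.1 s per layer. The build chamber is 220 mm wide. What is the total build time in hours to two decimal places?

14.32 hours

Number of layers: 191 / 0.12 → 1592 (rounded up).
Scan path per layer = 9150 / 0.13 = 70384.6 mm.
Per-layer scan time = 70384.6 / 3160, so 22.2736 s.
Layer cycle = 22.2736 + 10.1 = 32.3736 s.
Total: 1592 × 32.3736 s = 51538.7712 s → 14.32 hours.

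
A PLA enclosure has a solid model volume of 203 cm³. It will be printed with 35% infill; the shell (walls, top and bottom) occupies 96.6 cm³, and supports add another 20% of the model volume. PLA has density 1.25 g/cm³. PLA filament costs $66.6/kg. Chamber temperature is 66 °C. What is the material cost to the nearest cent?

Interior volume = 203 − 96.6, so 106.4 cm³.
Infill volume: 0.35 × 106.4 → 37.24 cm³.
Support: 0.20 × 203 → 40.6 cm³.
Deposited volume = 96.6 + 37.24 + 40.6, so 174.44 cm³.
Mass = 174.44 × 1.25 = 218.05 g.
Cost = 218.05 g / 1000 × $66.6/kg = $14.52.

$14.52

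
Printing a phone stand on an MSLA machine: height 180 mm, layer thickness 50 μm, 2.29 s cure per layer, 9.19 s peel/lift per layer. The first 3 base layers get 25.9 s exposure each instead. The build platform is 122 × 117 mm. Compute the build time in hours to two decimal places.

11.50 hours

Layer count = ceil(180 / 0.05) = 3600.
Bottom layers = 3 × (25.9 + 9.19), so 105.27 s.
Regular layers = 3597 × (2.29 + 9.19), so 41293.56 s.
Total = 105.27 + 41293.56 = 41398.83 s = 11.50 hours.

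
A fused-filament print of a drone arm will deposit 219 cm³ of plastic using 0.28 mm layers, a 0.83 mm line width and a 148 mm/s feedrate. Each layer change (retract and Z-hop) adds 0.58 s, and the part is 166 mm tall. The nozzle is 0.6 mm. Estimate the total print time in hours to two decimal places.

Extrusion cross-section: 0.28 × 0.83 → 0.2324 mm².
Toolpath length = 219 cm³ / 0.2324 mm² = 219000 / 0.2324 = 942340.8 mm.
Print-move time = 942340.8 / 148 = 6367.2 s.
Number of layers: 166 / 0.28 → 593 (rounded up).
Z-hop total = 593 × 0.58, so 343.94 s.
Altogether 6367.2 + 343.94 = 6711.14 s, i.e. 1.86 hours.

1.86 hours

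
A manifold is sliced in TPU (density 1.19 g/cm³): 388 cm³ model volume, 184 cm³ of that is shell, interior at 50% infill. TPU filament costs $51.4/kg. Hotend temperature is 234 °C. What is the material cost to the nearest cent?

Infill region = 388 − 184 = 204 cm³.
Deposited infill = 0.50 × 204 = 102 cm³.
Total printed volume: 184 + 102 → 286 cm³.
Mass: 286 × 1.19 → 340.34 g.
Cost = 340.34 g / 1000 × $51.4/kg = $17.49.

$17.49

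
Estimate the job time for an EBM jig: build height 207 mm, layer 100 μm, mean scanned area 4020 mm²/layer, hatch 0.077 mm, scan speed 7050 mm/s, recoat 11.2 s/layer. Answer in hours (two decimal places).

Layer count = ceil(207 / 0.1) = 2070.
Scan path per layer = 4020 / 0.077 = 52207.8 mm.
Beam time per layer = 52207.8 / 7050 = 7.4054 s.
Layer cycle: 7.4054 + 11.2 → 18.6054 s.
2070 layers × 18.6054 s/layer = 38513.178 s, i.e. 10.70 hours.

10.70 hours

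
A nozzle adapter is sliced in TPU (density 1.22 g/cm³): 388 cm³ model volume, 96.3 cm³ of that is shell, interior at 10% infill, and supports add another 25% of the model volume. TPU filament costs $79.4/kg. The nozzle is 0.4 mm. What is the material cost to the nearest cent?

$21.55

Interior volume = 388 − 96.3, so 291.7 cm³.
Infill deposited = 0.10 × 291.7 = 29.17 cm³.
Support: 0.25 × 388 → 97 cm³.
Total printed volume: 96.3 + 29.17 + 97 → 222.47 cm³.
Mass: 222.47 × 1.22 → 271.4134 g.
Cost = 271.4134 g / 1000 × $79.4/kg = $21.55.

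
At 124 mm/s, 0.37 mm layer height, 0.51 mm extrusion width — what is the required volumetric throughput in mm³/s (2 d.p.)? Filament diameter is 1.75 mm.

23.40

Extrusion cross-section = 0.37 × 0.51 = 0.1887 mm².
Q = v·A = 124 × 0.1887 = 23.40 mm³/s.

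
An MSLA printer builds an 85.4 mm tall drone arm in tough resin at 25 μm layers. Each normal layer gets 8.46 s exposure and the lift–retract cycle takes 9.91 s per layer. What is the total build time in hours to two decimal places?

Layers = ⌈85.4/0.025⌉ = 3416.
Each layer takes = 8.46 + 9.91 = 18.37 s.
Build time: 3416 × 18.37 s = 62751.92 s, i.e. 17.43 hours.

17.43 hours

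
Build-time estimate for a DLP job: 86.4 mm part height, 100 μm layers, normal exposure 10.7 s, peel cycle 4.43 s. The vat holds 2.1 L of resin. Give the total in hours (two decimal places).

Layer count = ceil(86.4 / 0.1) = 864.
Per-layer time: 10.7 + 4.43 → 15.13 s.
Build time: 864 × 15.13 s = 13072.32 s, i.e. 3.63 hours.

3.63 hours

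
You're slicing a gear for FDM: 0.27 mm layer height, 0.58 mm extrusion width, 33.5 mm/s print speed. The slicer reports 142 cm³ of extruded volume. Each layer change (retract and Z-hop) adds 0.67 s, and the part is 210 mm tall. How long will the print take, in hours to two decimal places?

7.66 hours

Line area = 0.27 × 0.58 = 0.1566 mm².
Toolpath length = 142 cm³ / 0.1566 mm² = 142000 / 0.1566 = 906768.8 mm.
Time extruding: 906768.8 / 33.5 → 27067.7 s.
Layers = ⌈210/0.27⌉ = 778.
Z-hop total: 778 × 0.67 → 521.26 s.
Total = 27067.7 + 521.26 = 27588.96 s = 7.66 hours.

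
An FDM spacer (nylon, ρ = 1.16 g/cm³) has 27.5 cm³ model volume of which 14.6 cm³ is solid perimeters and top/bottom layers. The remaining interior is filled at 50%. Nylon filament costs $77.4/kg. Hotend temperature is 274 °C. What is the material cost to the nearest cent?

$1.89

Volume inside the shell = 27.5 − 14.6, so 12.9 cm³.
Deposited infill = 0.50 × 12.9 = 6.45 cm³.
Deposited volume = 14.6 + 6.45, so 21.05 cm³.
Mass = 21.05 × 1.16 = 24.418 g.
At $77.4/kg: 24.418/1000 × 77.4 = $1.89.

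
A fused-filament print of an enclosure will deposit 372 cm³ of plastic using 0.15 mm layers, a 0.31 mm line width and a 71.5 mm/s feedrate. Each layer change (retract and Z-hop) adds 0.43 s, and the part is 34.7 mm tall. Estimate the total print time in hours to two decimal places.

Bead cross-section: 0.15 × 0.31 → 0.0465 mm².
Total extruded path = 372000/0.0465 = 8000000 mm.
Extrusion time: 8000000 / 71.5 → 111888.1 s.
Layers = ⌈34.7/0.15⌉ = 232.
Layer-change overhead: 232 × 0.43 → 99.76 s.
Altogether 111888.1 + 99.76 = 111987.86 s, i.e. 31.11 hours.

31.11 hours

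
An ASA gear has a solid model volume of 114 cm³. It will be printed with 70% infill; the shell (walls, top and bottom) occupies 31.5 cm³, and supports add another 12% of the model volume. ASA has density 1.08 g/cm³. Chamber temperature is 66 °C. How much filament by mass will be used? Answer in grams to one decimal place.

Volume inside the shell = 114 − 31.5, so 82.5 cm³.
Deposited infill = 0.70 × 82.5 = 57.75 cm³.
Support = 0.12 × 114, so 13.68 cm³.
Deposited volume = 31.5 + 57.75 + 13.68 = 102.93 cm³.
Mass = 102.93 × 1.08, so 111.1644 g.

111.2 g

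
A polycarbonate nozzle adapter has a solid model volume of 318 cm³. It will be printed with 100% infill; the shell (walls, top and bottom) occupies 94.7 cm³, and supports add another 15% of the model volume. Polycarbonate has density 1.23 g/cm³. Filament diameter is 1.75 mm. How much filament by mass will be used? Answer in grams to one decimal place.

Infill region = 318 − 94.7 = 223.3 cm³.
Infill deposited: 1.00 × 223.3 → 223.3 cm³.
Support = 0.15 × 318, so 47.7 cm³.
Deposited volume: 94.7 + 223.3 + 47.7 → 365.7 cm³.
Mass = 365.7 × 1.23, so 449.811 g.

449.8 g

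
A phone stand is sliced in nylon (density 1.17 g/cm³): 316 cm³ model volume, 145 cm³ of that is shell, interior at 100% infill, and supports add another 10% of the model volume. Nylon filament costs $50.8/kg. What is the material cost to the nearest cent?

Infill region = 316 − 145, so 171 cm³.
Infill deposited: 1.00 × 171 → 171 cm³.
Support = 0.10 × 316, so 31.6 cm³.
Deposited volume: 145 + 171 + 31.6 → 347.6 cm³.
Mass = 347.6 × 1.17, so 406.692 g.
Cost = 406.692 g / 1000 × $50.8/kg = $20.66.

$20.66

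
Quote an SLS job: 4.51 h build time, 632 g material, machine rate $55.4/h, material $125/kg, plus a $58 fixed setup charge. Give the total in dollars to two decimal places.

$386.85

Time charge = 55.4 × 4.51 = $249.854.
Material charge = 125 × 632/1000 = $79.00.
Adding setup: 249.854 + 79.00 + 58 → 386.854 ≈ $386.85.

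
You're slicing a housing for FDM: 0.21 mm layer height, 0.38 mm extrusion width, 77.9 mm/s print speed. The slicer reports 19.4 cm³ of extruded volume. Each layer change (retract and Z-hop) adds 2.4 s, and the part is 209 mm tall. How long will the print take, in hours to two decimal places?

Line area: 0.21 × 0.38 → 0.0798 mm².
Toolpath length = 19.4 cm³ / 0.0798 mm² = 19400 / 0.0798 = 243107.8 mm.
Extrusion time = 243107.8 / 77.9, so 3120.8 s.
Number of layers: 209 / 0.21 → 996 (rounded up).
Z-hop total: 996 × 2.4 → 2390.4 s.
Total = 3120.8 + 2390.4 = 5511.2 s = 1.53 hours.

1.53 hours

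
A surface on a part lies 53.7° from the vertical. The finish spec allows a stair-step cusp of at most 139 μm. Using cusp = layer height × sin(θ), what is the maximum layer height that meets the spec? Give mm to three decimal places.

t = h_c / sin θ = 0.139 / 0.8059 = 0.172 mm.

0.172 mm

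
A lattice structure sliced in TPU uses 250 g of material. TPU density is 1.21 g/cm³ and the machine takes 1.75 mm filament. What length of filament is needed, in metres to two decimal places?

85.90 m

Volume = 250 g / 1.21 g·cm⁻³ = 206.6116 cm³ = 206611.6 mm³.
A = π r² = π × 0.875² = 2.4053 mm².
Length = 206611.6 / 2.4053 = 85898.47 mm = 85.90 m.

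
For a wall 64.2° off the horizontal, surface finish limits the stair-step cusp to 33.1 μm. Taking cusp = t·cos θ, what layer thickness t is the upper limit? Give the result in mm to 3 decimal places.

0.076 mm

Layer height = cusp / cos(64.2°) = 0.0331 / 0.4352 = 0.076 mm.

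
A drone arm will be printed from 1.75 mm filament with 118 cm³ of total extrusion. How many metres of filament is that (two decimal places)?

49.06 m

A = π r² = π × 0.875² = 2.4053 mm².
Length = 118 cm³ / 2.4053 mm² = 118000 / 2.4053 = 49058.33 mm = 49.06 m.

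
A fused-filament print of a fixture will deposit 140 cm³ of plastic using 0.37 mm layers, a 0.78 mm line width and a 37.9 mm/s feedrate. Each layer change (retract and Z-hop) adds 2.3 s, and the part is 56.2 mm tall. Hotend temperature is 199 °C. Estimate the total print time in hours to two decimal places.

3.65 hours

Line area = 0.37 × 0.78, so 0.2886 mm².
Path length: 140000 mm³ / 0.2886 mm² → 485100.5 mm.
Print-move time = 485100.5 / 37.9 = 12799.5 s.
Layers = ⌈56.2/0.37⌉ = 152.
Layer-change overhead: 152 × 2.3 → 349.6 s.
Total = 12799.5 + 349.6 = 13149.1 s = 3.65 hours.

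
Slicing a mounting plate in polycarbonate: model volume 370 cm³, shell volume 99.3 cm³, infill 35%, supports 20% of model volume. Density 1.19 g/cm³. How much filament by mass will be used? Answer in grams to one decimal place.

Infill region = 370 − 99.3, so 270.7 cm³.
Infill deposited = 0.35 × 270.7, so 94.745 cm³.
Support = 0.20 × 370, so 74 cm³.
Deposited volume: 99.3 + 94.745 + 74 → 268.045 cm³.
Mass = 268.045 × 1.19, so 318.97355 g.

319.0 g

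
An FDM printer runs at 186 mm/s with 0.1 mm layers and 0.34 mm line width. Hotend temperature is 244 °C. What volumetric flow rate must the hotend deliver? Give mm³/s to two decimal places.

Extrusion cross-section = 0.1 × 0.34 = 0.034 mm².
Volumetric flow = 186 × 0.034 = 6.32 mm³/s.

6.32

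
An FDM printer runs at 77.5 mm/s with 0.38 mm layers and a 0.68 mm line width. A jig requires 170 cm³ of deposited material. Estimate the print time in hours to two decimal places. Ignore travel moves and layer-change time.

2.36 hours

Line area = 0.38 × 0.68, so 0.2584 mm².
Toolpath length = 170 cm³ / 0.2584 mm² = 170000 / 0.2584 = 657894.7 mm.
Print-move time: 657894.7 / 77.5 → 8489 s.
That's 8489 s → 2.36 hours.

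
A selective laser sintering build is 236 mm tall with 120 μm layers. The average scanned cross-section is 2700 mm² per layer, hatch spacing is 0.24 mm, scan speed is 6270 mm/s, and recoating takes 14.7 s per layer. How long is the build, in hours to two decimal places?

9.01 hours

Number of layers: 236 / 0.12 → 1967 (rounded up).
Hatch length per layer: 2700 / 0.24 → 11250 mm.
Scan time per layer = 11250 / 6270, so 1.7943 s.
Time per layer = 1.7943 + 14.7, so 16.4943 s.
Build time = 1967 × 16.4943 = 32444.2881 s = 9.01 hours.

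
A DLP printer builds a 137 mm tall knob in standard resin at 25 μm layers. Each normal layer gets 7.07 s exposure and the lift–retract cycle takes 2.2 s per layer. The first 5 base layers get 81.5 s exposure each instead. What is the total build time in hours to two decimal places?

Number of layers: 137 / 0.025 → 5480 (rounded up).
Base layers = 5 × (81.5 + 2.2), so 418.5 s.
Remaining layers = 5475 × (7.07 + 2.2) = 50753.25 s.
Sum: 418.5 + 50753.25 = 51171.75 s → 14.21 hours.

14.21 hours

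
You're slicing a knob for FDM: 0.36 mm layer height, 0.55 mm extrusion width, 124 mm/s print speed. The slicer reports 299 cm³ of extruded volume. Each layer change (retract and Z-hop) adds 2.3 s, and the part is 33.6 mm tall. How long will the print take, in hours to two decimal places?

3.44 hours

Extrusion cross-section: 0.36 × 0.55 → 0.198 mm².
Toolpath length = 299 cm³ / 0.198 mm² = 299000 / 0.198 = 1510101 mm.
Time extruding: 1510101 / 124 → 12178.2 s.
Layer count = ceil(33.6 / 0.36) = 94.
Layer-change overhead = 94 × 2.3 = 216.2 s.
Altogether 12178.2 + 216.2 = 12394.4 s, i.e. 3.44 hours.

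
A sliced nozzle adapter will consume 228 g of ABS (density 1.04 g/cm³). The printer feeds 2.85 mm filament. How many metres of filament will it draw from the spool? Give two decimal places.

34.37 m

Volume = 228 g / 1.04 g·cm⁻³ = 219.2308 cm³ = 219230.8 mm³.
A = π r² = π × 1.425² = 6.3794 mm².
L = V/A = 219230.8/6.3794 = 34365.43 mm → 34.37 m.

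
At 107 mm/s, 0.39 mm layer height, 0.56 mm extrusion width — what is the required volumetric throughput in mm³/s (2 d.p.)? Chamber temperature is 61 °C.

Bead cross-section = 0.39 × 0.56, so 0.2184 mm².
Q = v·A = 107 × 0.2184 = 23.37 mm³/s.

23.37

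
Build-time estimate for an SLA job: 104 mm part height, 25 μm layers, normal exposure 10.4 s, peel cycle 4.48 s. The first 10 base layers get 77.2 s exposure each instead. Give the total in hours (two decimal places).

Layer count = ceil(104 / 0.025) = 4160.
Burn-in layers: 10 × (77.2 + 4.48) → 816.8 s.
Normal layers: 4150 × (10.4 + 4.48) → 61752 s.
Total = 816.8 + 61752 = 62568.8 s = 17.38 hours.

17.38 hours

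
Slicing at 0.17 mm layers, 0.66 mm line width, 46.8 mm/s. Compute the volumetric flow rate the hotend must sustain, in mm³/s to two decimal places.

Extrusion cross-section: 0.17 × 0.66 → 0.1122 mm².
Volumetric flow = 46.8 × 0.1122 = 5.25 mm³/s.

5.25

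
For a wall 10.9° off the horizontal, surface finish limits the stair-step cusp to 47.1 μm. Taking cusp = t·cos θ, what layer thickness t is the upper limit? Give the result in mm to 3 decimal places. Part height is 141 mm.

0.048 mm

cos(10.9°) = 0.9820; t_max = 0.0471/0.9820 = 0.048 mm.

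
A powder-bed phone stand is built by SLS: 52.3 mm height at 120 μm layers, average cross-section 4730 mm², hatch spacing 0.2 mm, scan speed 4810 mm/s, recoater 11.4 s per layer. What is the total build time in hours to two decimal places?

Layer count = ceil(52.3 / 0.12) = 436.
Scan path per layer = 4730 / 0.2 = 23650 mm.
Scan time per layer: 23650 / 4810 → 4.9168 s.
Time per layer = 4.9168 + 11.4 = 16.3168 s.
436 layers × 16.3168 s/layer = 7114.1248 s, i.e. 1.98 hours.

1.98 hours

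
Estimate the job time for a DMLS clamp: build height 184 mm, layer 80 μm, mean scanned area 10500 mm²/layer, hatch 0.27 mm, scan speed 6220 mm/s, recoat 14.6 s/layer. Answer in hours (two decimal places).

Layers = ⌈184/0.08⌉ = 2300.
Per-layer scan distance = 10500 / 0.27 = 38888.9 mm.
Laser time per layer = 38888.9 / 6220 = 6.2522 s.
Time per layer = 6.2522 + 14.6, so 20.8522 s.
Build time = 2300 × 20.8522 = 47960.06 s = 13.32 hours.

13.32 hours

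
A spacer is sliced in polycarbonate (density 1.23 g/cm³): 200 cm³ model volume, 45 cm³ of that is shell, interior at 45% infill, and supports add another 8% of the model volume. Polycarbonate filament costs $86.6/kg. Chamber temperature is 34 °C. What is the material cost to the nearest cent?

Volume inside the shell = 200 − 45, so 155 cm³.
Infill volume = 0.45 × 155 = 69.75 cm³.
Support = 0.08 × 200 = 16 cm³.
Total printed volume = 45 + 69.75 + 16 = 130.75 cm³.
Mass: 130.75 × 1.23 → 160.8225 g.
At $86.6/kg: 160.8225/1000 × 86.6 = $13.93.

$13.93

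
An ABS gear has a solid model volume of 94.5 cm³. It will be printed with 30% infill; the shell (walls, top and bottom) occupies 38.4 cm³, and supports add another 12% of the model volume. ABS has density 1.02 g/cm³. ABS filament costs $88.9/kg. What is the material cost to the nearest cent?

$6.04

Infill region = 94.5 − 38.4, so 56.1 cm³.
Infill volume = 0.30 × 56.1 = 16.83 cm³.
Support: 0.12 × 94.5 → 11.34 cm³.
Deposited volume: 38.4 + 16.83 + 11.34 → 66.57 cm³.
Mass: 66.57 × 1.02 → 67.9014 g.
At $88.9/kg: 67.9014/1000 × 88.9 = $6.04.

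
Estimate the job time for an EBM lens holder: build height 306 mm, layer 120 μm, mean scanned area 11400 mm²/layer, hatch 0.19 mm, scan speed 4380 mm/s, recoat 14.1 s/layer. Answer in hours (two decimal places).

Layer count = ceil(306 / 0.12) = 2550.
Scan path per layer: 11400 / 0.19 → 60000 mm.
Scan time per layer = 60000 / 4380, so 13.6986 s.
Layer cycle = 13.6986 + 14.1 = 27.7986 s.
Build time = 2550 × 27.7986 = 70886.43 s = 19.69 hours.

19.69 hours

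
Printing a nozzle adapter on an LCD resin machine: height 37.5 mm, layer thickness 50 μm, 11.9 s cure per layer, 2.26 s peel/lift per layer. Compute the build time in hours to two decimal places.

Number of layers: 37.5 / 0.05 → 750 (rounded up).
Per-layer time: 11.9 + 2.26 → 14.16 s.
Total = 750 × 14.16 = 10620 s = 2.95 hours.

2.95 hours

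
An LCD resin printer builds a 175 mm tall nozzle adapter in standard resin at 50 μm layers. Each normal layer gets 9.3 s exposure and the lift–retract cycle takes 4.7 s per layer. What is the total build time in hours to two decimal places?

13.61 hours

Layer count = ceil(175 / 0.05) = 3500.
Per-layer time = 9.3 + 4.7 = 14 s.
Build time: 3500 × 14 s = 49000 s, i.e. 13.61 hours.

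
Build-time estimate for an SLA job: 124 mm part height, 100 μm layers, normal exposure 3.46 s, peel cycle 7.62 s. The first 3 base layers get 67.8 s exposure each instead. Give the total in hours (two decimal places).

Layer count = ceil(124 / 0.1) = 1240.
Base layers = 3 × (67.8 + 7.62), so 226.26 s.
Regular layers = 1237 × (3.46 + 7.62) = 13705.96 s.
Sum: 226.26 + 13705.96 = 13932.22 s → 3.87 hours.

3.87 hours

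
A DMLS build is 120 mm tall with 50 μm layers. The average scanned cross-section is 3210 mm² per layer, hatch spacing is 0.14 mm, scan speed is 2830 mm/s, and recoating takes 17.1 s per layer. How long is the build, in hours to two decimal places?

Number of layers: 120 / 0.05 → 2400 (rounded up).
Scan path per layer: 3210 / 0.14 → 22928.6 mm.
Scan time per layer: 22928.6 / 2830 → 8.102 s.
Time per layer = 8.102 + 17.1, so 25.202 s.
2400 layers × 25.202 s/layer = 60484.8 s, i.e. 16.80 hours.

16.80 hours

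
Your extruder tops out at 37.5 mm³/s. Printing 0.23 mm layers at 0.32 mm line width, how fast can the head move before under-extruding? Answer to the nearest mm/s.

Bead cross-section = 0.23 × 0.32 = 0.0736 mm².
Max speed = 37.5 / 0.0736 = 509.51 ≈ 510 mm/s.

510 mm/s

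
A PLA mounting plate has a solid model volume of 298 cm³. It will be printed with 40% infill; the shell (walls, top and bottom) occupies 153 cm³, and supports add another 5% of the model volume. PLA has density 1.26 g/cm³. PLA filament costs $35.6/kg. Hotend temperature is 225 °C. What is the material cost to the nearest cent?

$10.13

Infill region = 298 − 153, so 145 cm³.
Deposited infill = 0.40 × 145 = 58 cm³.
Support: 0.05 × 298 → 14.9 cm³.
Deposited volume = 153 + 58 + 14.9 = 225.9 cm³.
Mass = 225.9 × 1.26, so 284.634 g.
At $35.6/kg: 284.634/1000 × 35.6 = $10.13.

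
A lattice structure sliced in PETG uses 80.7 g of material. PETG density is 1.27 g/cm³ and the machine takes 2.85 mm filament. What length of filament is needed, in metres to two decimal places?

Volume = 80.7 g / 1.27 g·cm⁻³ = 63.5433 cm³ = 63543.3 mm³.
A = π r² = π × 1.425² = 6.3794 mm².
Length = 63543.3 / 6.3794 = 9960.7 mm = 9.96 m.

9.96 m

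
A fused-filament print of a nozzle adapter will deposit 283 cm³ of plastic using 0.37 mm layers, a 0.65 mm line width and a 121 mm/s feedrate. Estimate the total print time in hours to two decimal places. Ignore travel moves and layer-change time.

2.70 hours

Bead cross-section = 0.37 × 0.65, so 0.2405 mm².
Toolpath length = 283 cm³ / 0.2405 mm² = 283000 / 0.2405 = 1176715.2 mm.
Print-move time = 1176715.2 / 121, so 9724.9 s.
In the requested units: 9724.9 s = 2.70 hours.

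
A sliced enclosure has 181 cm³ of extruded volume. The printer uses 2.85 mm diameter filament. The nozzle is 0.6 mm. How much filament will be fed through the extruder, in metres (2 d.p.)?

28.37 m

Cross-section of 2.85 mm filament: π·(2.85/2)² = 6.3794 mm².
Length = 181 cm³ / 6.3794 mm² = 181000 / 6.3794 = 28372.57 mm = 28.37 m.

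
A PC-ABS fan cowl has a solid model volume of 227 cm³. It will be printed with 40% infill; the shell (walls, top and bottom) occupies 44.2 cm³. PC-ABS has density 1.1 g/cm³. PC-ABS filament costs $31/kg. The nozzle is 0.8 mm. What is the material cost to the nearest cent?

Infill region: 227 − 44.2 → 182.8 cm³.
Infill deposited: 0.40 × 182.8 → 73.12 cm³.
Total printed volume = 44.2 + 73.12, so 117.32 cm³.
Mass = 117.32 × 1.1 = 129.052 g.
Cost = 129.052 g / 1000 × $31/kg = $4.00.

$4.00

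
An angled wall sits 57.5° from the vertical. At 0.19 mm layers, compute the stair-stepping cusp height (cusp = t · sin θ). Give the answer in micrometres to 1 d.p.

Cusp = layer height × sin(57.5°) = 0.19 × 0.8434 = 0.160246 mm = 160.2 μm.

160.2 μm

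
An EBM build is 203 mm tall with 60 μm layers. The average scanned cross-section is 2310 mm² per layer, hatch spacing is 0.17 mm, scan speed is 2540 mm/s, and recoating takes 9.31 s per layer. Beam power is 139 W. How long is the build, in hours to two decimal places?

13.78 hours

Layer count = ceil(203 / 0.06) = 3384.
Per-layer scan distance = 2310 / 0.17, so 13588.2 mm.
Per-layer scan time: 13588.2 / 2540 → 5.3497 s.
Time per layer = 5.3497 + 9.31, so 14.6597 s.
Build time = 3384 × 14.6597 = 49608.4248 s = 13.78 hours.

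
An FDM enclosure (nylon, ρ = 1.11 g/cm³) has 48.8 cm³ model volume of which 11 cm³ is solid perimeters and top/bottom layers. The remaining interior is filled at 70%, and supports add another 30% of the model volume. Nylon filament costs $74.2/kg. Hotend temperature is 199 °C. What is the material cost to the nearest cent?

Volume inside the shell = 48.8 − 11, so 37.8 cm³.
Infill volume = 0.70 × 37.8 = 26.46 cm³.
Support = 0.30 × 48.8, so 14.64 cm³.
Total printed volume = 11 + 26.46 + 14.64, so 52.1 cm³.
Mass = 52.1 × 1.11, so 57.831 g.
Cost = 57.831 g / 1000 × $74.2/kg = $4.29.

$4.29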